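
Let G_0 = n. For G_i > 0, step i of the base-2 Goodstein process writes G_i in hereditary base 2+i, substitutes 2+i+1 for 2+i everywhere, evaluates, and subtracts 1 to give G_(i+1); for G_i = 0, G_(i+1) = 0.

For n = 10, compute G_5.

4215754

step 0: 10 = 2^(2 + 1) + 2; sub 3 for 2: 3^(3 + 1) + 3; = 84; G_1 = 84−1 = 83
step 1: 83 = 3^(3 + 1) + 2; sub 4 for 3: 4^(4 + 1) + 2; = 1026; G_2 = 1026−1 = 1025
step 2: 1025 = 4^(4 + 1) + 1; sub 5 for 4: 5^(5 + 1) + 1; = 15626; G_3 = 15626−1 = 15625
step 3: 15625 = 5^(5 + 1); sub 6 for 5: 6^(6 + 1); = 279936; G_4 = 279936−1 = 279935
step 4: 279935 = 5·6^6 + 5·6^5 + 5·6^4 + 5·6^3 + 5·6^2 + 5·6 + 5; sub 7 for 6: 5·7^7 + 5·7^5 + 5·7^4 + 5·7^3 + 5·7^2 + 5·7 + 5; = 4215755; G_5 = 4215755−1 = 4215754
step 5: 4215754 = 5·7^7 + 5·7^5 + 5·7^4 + 5·7^3 + 5·7^2 + 5·7 + 4; sub 8 for 7: 5·8^8 + 5·8^5 + 5·8^4 + 5·8^3 + 5·8^2 + 5·8 + 4; = 84073324; G_6 = 84073324−1 = 84073323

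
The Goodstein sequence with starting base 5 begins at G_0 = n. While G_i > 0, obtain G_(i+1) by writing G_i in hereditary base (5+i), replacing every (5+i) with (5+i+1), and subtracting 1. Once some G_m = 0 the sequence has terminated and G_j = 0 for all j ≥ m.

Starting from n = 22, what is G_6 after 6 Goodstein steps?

22 —HB5→ 4·5 + 2 —bump→ 4·6 + 2 = 26 —(−1)→ 25
25 —HB6→ 4·6 + 1 —bump→ 4·7 + 1 = 29 —(−1)→ 28
28 —HB7→ 4·7 —bump→ 4·8 = 32 —(−1)→ 31
31 —HB8→ 3·8 + 7 —bump→ 3·9 + 7 = 34 —(−1)→ 33
33 —HB9→ 3·9 + 6 —bump→ 3·10 + 6 = 36 —(−1)→ 35
35 —HB10→ 3·10 + 5 —bump→ 3·11 + 5 = 38 —(−1)→ 37
37 —HB11→ 3·11 + 4 —bump→ 3·12 + 4 = 40 —(−1)→ 39

37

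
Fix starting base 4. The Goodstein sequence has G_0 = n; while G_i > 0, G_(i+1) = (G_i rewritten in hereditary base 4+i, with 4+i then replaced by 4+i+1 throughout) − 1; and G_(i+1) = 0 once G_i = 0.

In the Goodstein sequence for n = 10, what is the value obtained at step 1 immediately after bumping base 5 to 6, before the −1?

G_0=10  [base 4] 2·4 + 2  →[4↦5]→  2·5 + 2 = 12  −1 ⇒ G_1=11
G_1=11  [base 5] 2·5 + 1  →[5↦6]→  2·6 + 1 = 13  −1 ⇒ G_2=12

13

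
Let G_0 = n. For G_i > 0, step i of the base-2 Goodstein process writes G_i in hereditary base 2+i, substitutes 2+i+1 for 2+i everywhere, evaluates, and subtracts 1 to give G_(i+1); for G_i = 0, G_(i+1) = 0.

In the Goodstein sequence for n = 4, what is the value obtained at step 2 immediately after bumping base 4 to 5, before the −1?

61

[0] 4 ≡ 2^2 (base 2). Lift 3: 27. −1: 26.
[1] 26 ≡ 2·3^2 + 2·3 + 2 (base 3). Lift 4: 42. −1: 41.
[2] 41 ≡ 2·4^2 + 2·4 + 1 (base 4). Lift 5: 61. −1: 60.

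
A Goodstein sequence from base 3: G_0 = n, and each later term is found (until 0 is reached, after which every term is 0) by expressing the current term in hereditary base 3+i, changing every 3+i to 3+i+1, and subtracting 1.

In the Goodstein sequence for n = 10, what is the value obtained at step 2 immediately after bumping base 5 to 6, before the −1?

28

G_0 = 10. HB_3(10) = 3^2 + 1. Bump = 17. G_1 = 16.
G_1 = 16. HB_4(16) = 4^2. Bump = 25. G_2 = 24.
G_2 = 24. HB_5(24) = 4·5 + 4. Bump = 28. G_3 = 27.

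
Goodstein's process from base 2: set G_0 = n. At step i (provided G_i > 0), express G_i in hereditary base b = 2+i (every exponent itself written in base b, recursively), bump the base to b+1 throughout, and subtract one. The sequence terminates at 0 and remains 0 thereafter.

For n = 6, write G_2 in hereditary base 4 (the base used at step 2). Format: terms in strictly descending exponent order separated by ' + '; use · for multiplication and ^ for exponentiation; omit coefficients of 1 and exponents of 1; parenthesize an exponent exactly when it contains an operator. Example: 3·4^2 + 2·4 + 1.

4^4 + 1

6 —HB2→ 2^2 + 2 —bump→ 3^3 + 3 = 30 —(−1)→ 29
29 —HB3→ 3^3 + 2 —bump→ 4^4 + 2 = 258 —(−1)→ 257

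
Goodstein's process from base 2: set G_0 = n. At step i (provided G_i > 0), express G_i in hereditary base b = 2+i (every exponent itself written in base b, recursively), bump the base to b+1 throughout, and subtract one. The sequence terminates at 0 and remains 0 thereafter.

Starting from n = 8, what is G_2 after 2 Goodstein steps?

8 —HB2→ 2^(2 + 1) —bump→ 3^(3 + 1) = 81 —(−1)→ 80
80 —HB3→ 2·3^3 + 2·3^2 + 2·3 + 2 —bump→ 2·4^4 + 2·4^2 + 2·4 + 2 = 554 —(−1)→ 553

553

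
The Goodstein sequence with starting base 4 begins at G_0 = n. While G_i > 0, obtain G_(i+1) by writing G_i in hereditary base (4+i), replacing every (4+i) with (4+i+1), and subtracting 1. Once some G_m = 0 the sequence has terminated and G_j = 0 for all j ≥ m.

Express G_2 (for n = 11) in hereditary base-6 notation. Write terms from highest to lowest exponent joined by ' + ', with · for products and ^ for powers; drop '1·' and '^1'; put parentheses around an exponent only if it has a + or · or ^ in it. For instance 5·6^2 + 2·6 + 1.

2·6 + 1

[0] 11 ≡ 2·4 + 3 (base 4). Lift 5: 13. −1: 12.
[1] 12 ≡ 2·5 + 2 (base 5). Lift 6: 14. −1: 13.
[2] 13 ≡ 2·6 + 1 (base 6). Lift 7: 15. −1: 14.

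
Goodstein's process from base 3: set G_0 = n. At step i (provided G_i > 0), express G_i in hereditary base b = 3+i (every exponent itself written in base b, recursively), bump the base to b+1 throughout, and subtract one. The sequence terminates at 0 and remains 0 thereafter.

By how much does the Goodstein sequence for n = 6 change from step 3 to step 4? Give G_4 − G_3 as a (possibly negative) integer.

step 0: 6 = 2·3; sub 4 for 3: 2·4; = 8; G_1 = 8−1 = 7
step 1: 7 = 4 + 3; sub 5 for 4: 5 + 3; = 8; G_2 = 8−1 = 7
step 2: 7 = 5 + 2; sub 6 for 5: 6 + 2; = 8; G_3 = 8−1 = 7
step 3: 7 = 6 + 1; sub 7 for 6: 7 + 1; = 8; G_4 = 8−1 = 7

0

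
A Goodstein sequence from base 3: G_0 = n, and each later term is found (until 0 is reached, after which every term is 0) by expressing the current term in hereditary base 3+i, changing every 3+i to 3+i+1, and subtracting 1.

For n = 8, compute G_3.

11

(0) 8|_3 = 2·3 + 2 ↦ 2·4 + 2|_4 = 10 ⇒ 9
(1) 9|_4 = 2·4 + 1 ↦ 2·5 + 1|_5 = 11 ⇒ 10
(2) 10|_5 = 2·5 ↦ 2·6|_6 = 12 ⇒ 11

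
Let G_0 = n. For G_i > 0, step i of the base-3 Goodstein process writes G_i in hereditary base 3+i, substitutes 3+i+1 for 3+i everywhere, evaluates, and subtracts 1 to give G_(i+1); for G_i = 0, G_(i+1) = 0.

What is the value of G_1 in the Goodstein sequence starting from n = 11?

i=0: 11 = 3^2 + 2 (b=3); 3→4: 4^2 + 2 = 18; 18−1 = 17
i=1: 17 = 4^2 + 1 (b=4); 4→5: 5^2 + 1 = 26; 26−1 = 25

17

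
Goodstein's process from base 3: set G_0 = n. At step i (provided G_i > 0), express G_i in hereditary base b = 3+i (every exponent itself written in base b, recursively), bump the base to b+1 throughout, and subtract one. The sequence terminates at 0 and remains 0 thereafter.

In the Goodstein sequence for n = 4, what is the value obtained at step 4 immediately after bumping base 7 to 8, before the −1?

2

base 3: 4 = 3 + 1; at 4: 4 + 1 = 5; next = 4
base 4: 4 = 4; at 5: 5 = 5; next = 4
base 5: 4 = 4; at 6: 4 = 4; next = 3
base 6: 3 = 3; at 7: 3 = 3; next = 2
base 7: 2 = 2; at 8: 2 = 2; next = 1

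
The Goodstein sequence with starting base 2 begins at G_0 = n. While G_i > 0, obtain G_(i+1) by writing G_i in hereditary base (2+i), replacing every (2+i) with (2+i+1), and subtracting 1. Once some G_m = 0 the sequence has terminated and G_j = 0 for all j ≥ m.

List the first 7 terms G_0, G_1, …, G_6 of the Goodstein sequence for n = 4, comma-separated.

4, 26, 41, 60, 83, 109, 139

G_0 = 4. HB_2(4) = 2^2. Bump = 27. G_1 = 26.
G_1 = 26. HB_3(26) = 2·3^2 + 2·3 + 2. Bump = 42. G_2 = 41.
G_2 = 41. HB_4(41) = 2·4^2 + 2·4 + 1. Bump = 61. G_3 = 60.
G_3 = 60. HB_5(60) = 2·5^2 + 2·5. Bump = 84. G_4 = 83.
G_4 = 83. HB_6(83) = 2·6^2 + 6 + 5. Bump = 110. G_5 = 109.
G_5 = 109. HB_7(109) = 2·7^2 + 7 + 4. Bump = 140. G_6 = 139.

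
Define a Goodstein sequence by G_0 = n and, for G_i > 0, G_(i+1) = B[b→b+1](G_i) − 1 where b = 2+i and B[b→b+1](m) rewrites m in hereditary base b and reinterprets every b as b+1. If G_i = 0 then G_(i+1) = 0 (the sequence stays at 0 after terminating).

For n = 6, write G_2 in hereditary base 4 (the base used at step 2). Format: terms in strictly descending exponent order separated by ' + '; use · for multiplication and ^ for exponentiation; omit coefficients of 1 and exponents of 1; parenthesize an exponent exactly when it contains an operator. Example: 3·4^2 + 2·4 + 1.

(0) 6|_2 = 2^2 + 2 ↦ 3^3 + 3|_3 = 30 ⇒ 29
(1) 29|_3 = 3^3 + 2 ↦ 4^4 + 2|_4 = 258 ⇒ 257
(2) 257|_4 = 4^4 + 1 ↦ 5^5 + 1|_5 = 3126 ⇒ 3125

4^4 + 1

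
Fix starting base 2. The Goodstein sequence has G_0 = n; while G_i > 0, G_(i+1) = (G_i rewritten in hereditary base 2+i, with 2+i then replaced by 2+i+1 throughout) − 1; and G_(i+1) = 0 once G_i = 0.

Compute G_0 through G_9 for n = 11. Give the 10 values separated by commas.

i=0: 11 = 2^(2 + 1) + 2 + 1 (b=2); 2→3: 3^(3 + 1) + 3 + 1 = 85; 85−1 = 84
i=1: 84 = 3^(3 + 1) + 3 (b=3); 3→4: 4^(4 + 1) + 4 = 1028; 1028−1 = 1027
i=2: 1027 = 4^(4 + 1) + 3 (b=4); 4→5: 5^(5 + 1) + 3 = 15628; 15628−1 = 15627
i=3: 15627 = 5^(5 + 1) + 2 (b=5); 5→6: 6^(6 + 1) + 2 = 279938; 279938−1 = 279937
i=4: 279937 = 6^(6 + 1) + 1 (b=6); 6→7: 7^(7 + 1) + 1 = 5764802; 5764802−1 = 5764801
i=5: 5764801 = 7^(7 + 1) (b=7); 7→8: 8^(8 + 1) = 134217728; 134217728−1 = 134217727
i=6: 134217727 = 7·8^8 + 7·8^7 + 7·8^6 + 7·8^5 + 7·8^4 + 7·8^3 + 7·8^2 + 7·8 + 7 (b=8); 8→9: 7·9^9 + 7·9^7 + 7·9^6 + 7·9^5 + 7·9^4 + 7·9^3 + 7·9^2 + 7·9 + 7 = 2749609303; 2749609303−1 = 2749609302
i=7: 2749609302 = 7·9^9 + 7·9^7 + 7·9^6 + 7·9^5 + 7·9^4 + 7·9^3 + 7·9^2 + 7·9 + 6 (b=9); 9→10: 7·10^10 + 7·10^7 + 7·10^6 + 7·10^5 + 7·10^4 + 7·10^3 + 7·10^2 + 7·10 + 6 = 70077777776; 70077777776−1 = 70077777775
i=8: 70077777775 = 7·10^10 + 7·10^7 + 7·10^6 + 7·10^5 + 7·10^4 + 7·10^3 + 7·10^2 + 7·10 + 5 (b=10); 10→11: 7·11^11 + 7·11^7 + 7·11^6 + 7·11^5 + 7·11^4 + 7·11^3 + 7·11^2 + 7·11 + 5 = 1997331745491; 1997331745491−1 = 1997331745490

11, 84, 1027, 15627, 279937, 5764801, 134217727, 2749609302, 70077777775, 1997331745490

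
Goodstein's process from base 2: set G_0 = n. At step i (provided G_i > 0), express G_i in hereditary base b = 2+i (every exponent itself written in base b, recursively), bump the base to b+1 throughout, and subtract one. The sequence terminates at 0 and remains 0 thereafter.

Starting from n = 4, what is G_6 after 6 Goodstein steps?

139

[0] 4 ≡ 2^2 (base 2). Lift 3: 27. −1: 26.
[1] 26 ≡ 2·3^2 + 2·3 + 2 (base 3). Lift 4: 42. −1: 41.
[2] 41 ≡ 2·4^2 + 2·4 + 1 (base 4). Lift 5: 61. −1: 60.
[3] 60 ≡ 2·5^2 + 2·5 (base 5). Lift 6: 84. −1: 83.
[4] 83 ≡ 2·6^2 + 6 + 5 (base 6). Lift 7: 110. −1: 109.
[5] 109 ≡ 2·7^2 + 7 + 4 (base 7). Lift 8: 140. −1: 139.
[6] 139 ≡ 2·8^2 + 8 + 3 (base 8). Lift 9: 174. −1: 173.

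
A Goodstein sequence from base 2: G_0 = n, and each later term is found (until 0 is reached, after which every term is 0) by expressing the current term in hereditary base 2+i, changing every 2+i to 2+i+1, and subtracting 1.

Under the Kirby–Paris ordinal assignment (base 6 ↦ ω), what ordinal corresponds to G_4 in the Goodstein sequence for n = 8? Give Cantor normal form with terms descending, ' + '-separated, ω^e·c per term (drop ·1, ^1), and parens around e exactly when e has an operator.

ω^ω·2 + ω^2·2 + ω + 5

G_0 = 8. HB_2(8) = 2^(2 + 1). Bump = 81. G_1 = 80.
G_1 = 80. HB_3(80) = 2·3^3 + 2·3^2 + 2·3 + 2. Bump = 554. G_2 = 553.
G_2 = 553. HB_4(553) = 2·4^4 + 2·4^2 + 2·4 + 1. Bump = 6311. G_3 = 6310.
G_3 = 6310. HB_5(6310) = 2·5^5 + 2·5^2 + 2·5. Bump = 93396. G_4 = 93395.
G_4 = 93395. HB_6(93395) = 2·6^6 + 2·6^2 + 6 + 5. Bump = 1647196. G_5 = 1647195.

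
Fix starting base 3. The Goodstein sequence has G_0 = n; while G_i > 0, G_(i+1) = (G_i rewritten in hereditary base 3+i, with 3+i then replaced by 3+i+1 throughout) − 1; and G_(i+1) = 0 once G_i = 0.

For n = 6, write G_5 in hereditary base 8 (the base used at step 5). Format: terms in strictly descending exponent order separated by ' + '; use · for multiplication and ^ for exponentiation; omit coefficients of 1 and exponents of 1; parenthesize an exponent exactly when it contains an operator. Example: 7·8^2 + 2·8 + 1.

7

G_0=6  [base 3] 2·3  →[3↦4]→  2·4 = 8  −1 ⇒ G_1=7
G_1=7  [base 4] 4 + 3  →[4↦5]→  5 + 3 = 8  −1 ⇒ G_2=7
G_2=7  [base 5] 5 + 2  →[5↦6]→  6 + 2 = 8  −1 ⇒ G_3=7
G_3=7  [base 6] 6 + 1  →[6↦7]→  7 + 1 = 8  −1 ⇒ G_4=7
G_4=7  [base 7] 7  →[7↦8]→  8 = 8  −1 ⇒ G_5=7
G_5=7  [base 8] 7  →[8↦9]→  7 = 7  −1 ⇒ G_6=6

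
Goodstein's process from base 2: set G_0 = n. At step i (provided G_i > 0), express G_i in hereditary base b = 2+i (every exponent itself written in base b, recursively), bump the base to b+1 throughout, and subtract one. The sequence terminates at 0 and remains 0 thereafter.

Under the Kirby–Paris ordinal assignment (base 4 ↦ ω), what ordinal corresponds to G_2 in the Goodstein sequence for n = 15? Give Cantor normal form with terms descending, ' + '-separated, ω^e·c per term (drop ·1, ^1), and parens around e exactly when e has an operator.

G_0=15  [base 2] 2^(2 + 1) + 2^2 + 2 + 1  →[2↦3]→  3^(3 + 1) + 3^3 + 3 + 1 = 112  −1 ⇒ G_1=111
G_1=111  [base 3] 3^(3 + 1) + 3^3 + 3  →[3↦4]→  4^(4 + 1) + 4^4 + 4 = 1284  −1 ⇒ G_2=1283

ω^(ω + 1) + ω^ω + 3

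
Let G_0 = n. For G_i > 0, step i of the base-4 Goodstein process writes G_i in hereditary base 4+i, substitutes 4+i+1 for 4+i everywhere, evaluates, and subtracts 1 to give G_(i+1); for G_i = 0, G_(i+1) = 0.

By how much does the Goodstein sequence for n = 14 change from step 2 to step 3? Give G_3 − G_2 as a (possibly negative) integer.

step 0: 14 = 3·4 + 2; sub 5 for 4: 3·5 + 2; = 17; G_1 = 17−1 = 16
step 1: 16 = 3·5 + 1; sub 6 for 5: 3·6 + 1; = 19; G_2 = 19−1 = 18
step 2: 18 = 3·6; sub 7 for 6: 3·7; = 21; G_3 = 21−1 = 20

2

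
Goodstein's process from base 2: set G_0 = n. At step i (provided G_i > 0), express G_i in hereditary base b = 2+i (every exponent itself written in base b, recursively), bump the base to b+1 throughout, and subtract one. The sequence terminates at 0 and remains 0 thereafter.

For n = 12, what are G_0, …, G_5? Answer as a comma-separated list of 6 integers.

G_0=12  [base 2] 2^(2 + 1) + 2^2  →[2↦3]→  3^(3 + 1) + 3^3 = 108  −1 ⇒ G_1=107
G_1=107  [base 3] 3^(3 + 1) + 2·3^2 + 2·3 + 2  →[3↦4]→  4^(4 + 1) + 2·4^2 + 2·4 + 2 = 1066  −1 ⇒ G_2=1065
G_2=1065  [base 4] 4^(4 + 1) + 2·4^2 + 2·4 + 1  →[4↦5]→  5^(5 + 1) + 2·5^2 + 2·5 + 1 = 15686  −1 ⇒ G_3=15685
G_3=15685  [base 5] 5^(5 + 1) + 2·5^2 + 2·5  →[5↦6]→  6^(6 + 1) + 2·6^2 + 2·6 = 280020  −1 ⇒ G_4=280019
G_4=280019  [base 6] 6^(6 + 1) + 2·6^2 + 6 + 5  →[6↦7]→  7^(7 + 1) + 2·7^2 + 7 + 5 = 5764911  −1 ⇒ G_5=5764910

12, 107, 1065, 15685, 280019, 5764910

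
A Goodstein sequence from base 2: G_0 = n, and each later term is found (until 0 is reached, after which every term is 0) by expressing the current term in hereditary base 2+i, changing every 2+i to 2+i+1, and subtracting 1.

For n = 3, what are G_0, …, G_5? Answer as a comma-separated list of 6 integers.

G_0=3  [base 2] 2 + 1  →[2↦3]→  3 + 1 = 4  −1 ⇒ G_1=3
G_1=3  [base 3] 3  →[3↦4]→  4 = 4  −1 ⇒ G_2=3
G_2=3  [base 4] 3  →[4↦5]→  3 = 3  −1 ⇒ G_3=2
G_3=2  [base 5] 2  →[5↦6]→  2 = 2  −1 ⇒ G_4=1
G_4=1  [base 6] 1  →[6↦7]→  1 = 1  −1 ⇒ G_5=0

3, 3, 3, 2, 1, 0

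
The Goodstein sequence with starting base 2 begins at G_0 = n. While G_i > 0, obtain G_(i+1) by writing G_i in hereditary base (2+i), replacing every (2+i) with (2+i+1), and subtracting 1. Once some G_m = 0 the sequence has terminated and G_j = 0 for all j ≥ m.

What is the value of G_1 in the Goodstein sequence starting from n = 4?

base 2: 4 = 2^2; at 3: 3^3 = 27; next = 26
base 3: 26 = 2·3^2 + 2·3 + 2; at 4: 2·4^2 + 2·4 + 2 = 42; next = 41

26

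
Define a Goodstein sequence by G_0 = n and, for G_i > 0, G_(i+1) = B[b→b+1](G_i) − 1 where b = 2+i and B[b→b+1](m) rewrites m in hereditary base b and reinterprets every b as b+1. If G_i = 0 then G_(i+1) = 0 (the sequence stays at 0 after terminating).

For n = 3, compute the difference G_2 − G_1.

0

G_0=3  [base 2] 2 + 1  →[2↦3]→  3 + 1 = 4  −1 ⇒ G_1=3
G_1=3  [base 3] 3  →[3↦4]→  4 = 4  −1 ⇒ G_2=3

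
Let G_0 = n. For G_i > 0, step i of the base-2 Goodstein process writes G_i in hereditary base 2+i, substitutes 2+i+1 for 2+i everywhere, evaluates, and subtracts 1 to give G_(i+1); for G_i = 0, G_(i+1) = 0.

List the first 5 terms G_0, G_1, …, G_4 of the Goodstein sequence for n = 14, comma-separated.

base 2: 14 = 2^(2 + 1) + 2^2 + 2; at 3: 3^(3 + 1) + 3^3 + 3 = 111; next = 110
base 3: 110 = 3^(3 + 1) + 3^3 + 2; at 4: 4^(4 + 1) + 4^4 + 2 = 1282; next = 1281
base 4: 1281 = 4^(4 + 1) + 4^4 + 1; at 5: 5^(5 + 1) + 5^5 + 1 = 18751; next = 18750
base 5: 18750 = 5^(5 + 1) + 5^5; at 6: 6^(6 + 1) + 6^6 = 326592; next = 326591

14, 110, 1281, 18750, 326591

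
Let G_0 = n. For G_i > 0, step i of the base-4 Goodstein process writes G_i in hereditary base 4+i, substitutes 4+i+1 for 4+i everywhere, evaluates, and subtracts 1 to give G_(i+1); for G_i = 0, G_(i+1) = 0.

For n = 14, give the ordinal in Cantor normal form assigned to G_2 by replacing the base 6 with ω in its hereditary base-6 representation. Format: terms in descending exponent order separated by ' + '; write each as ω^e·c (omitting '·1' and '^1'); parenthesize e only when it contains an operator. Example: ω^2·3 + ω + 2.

G_0 = 14. HB_4(14) = 3·4 + 2. Bump = 17. G_1 = 16.
G_1 = 16. HB_5(16) = 3·5 + 1. Bump = 19. G_2 = 18.
G_2 = 18. HB_6(18) = 3·6. Bump = 21. G_3 = 20.

ω·3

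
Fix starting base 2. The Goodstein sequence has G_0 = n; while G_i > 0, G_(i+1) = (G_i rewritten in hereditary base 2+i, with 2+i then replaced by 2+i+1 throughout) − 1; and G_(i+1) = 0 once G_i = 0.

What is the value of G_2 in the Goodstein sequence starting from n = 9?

1023

(0) 9|_2 = 2^(2 + 1) + 1 ↦ 3^(3 + 1) + 1|_3 = 82 ⇒ 81
(1) 81|_3 = 3^(3 + 1) ↦ 4^(4 + 1)|_4 = 1024 ⇒ 1023
(2) 1023|_4 = 3·4^4 + 3·4^3 + 3·4^2 + 3·4 + 3 ↦ 3·5^5 + 3·5^3 + 3·5^2 + 3·5 + 3|_5 = 9843 ⇒ 9842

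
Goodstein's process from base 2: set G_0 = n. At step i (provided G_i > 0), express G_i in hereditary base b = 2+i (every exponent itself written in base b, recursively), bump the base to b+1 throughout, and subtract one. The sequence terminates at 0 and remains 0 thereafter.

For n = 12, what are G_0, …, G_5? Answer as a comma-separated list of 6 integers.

(0) 12|_2 = 2^(2 + 1) + 2^2 ↦ 3^(3 + 1) + 3^3|_3 = 108 ⇒ 107
(1) 107|_3 = 3^(3 + 1) + 2·3^2 + 2·3 + 2 ↦ 4^(4 + 1) + 2·4^2 + 2·4 + 2|_4 = 1066 ⇒ 1065
(2) 1065|_4 = 4^(4 + 1) + 2·4^2 + 2·4 + 1 ↦ 5^(5 + 1) + 2·5^2 + 2·5 + 1|_5 = 15686 ⇒ 15685
(3) 15685|_5 = 5^(5 + 1) + 2·5^2 + 2·5 ↦ 6^(6 + 1) + 2·6^2 + 2·6|_6 = 280020 ⇒ 280019
(4) 280019|_6 = 6^(6 + 1) + 2·6^2 + 6 + 5 ↦ 7^(7 + 1) + 2·7^2 + 7 + 5|_7 = 5764911 ⇒ 5764910

12, 107, 1065, 15685, 280019, 5764910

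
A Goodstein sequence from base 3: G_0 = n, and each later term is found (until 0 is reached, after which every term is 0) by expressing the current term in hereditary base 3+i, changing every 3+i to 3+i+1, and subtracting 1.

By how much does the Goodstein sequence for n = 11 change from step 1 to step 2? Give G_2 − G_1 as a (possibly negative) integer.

11 —HB3→ 3^2 + 2 —bump→ 4^2 + 2 = 18 —(−1)→ 17
17 —HB4→ 4^2 + 1 —bump→ 5^2 + 1 = 26 —(−1)→ 25

8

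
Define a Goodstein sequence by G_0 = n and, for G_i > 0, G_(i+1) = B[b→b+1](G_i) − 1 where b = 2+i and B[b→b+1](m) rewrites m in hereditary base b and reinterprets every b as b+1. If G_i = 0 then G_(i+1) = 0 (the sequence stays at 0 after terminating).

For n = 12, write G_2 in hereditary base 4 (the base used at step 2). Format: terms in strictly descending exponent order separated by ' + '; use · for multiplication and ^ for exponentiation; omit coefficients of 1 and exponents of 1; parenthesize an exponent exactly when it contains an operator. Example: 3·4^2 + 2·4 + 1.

4^(4 + 1) + 2·4^2 + 2·4 + 1

G_0=12  [base 2] 2^(2 + 1) + 2^2  →[2↦3]→  3^(3 + 1) + 3^3 = 108  −1 ⇒ G_1=107
G_1=107  [base 3] 3^(3 + 1) + 2·3^2 + 2·3 + 2  →[3↦4]→  4^(4 + 1) + 2·4^2 + 2·4 + 2 = 1066  −1 ⇒ G_2=1065
G_2=1065  [base 4] 4^(4 + 1) + 2·4^2 + 2·4 + 1  →[4↦5]→  5^(5 + 1) + 2·5^2 + 2·5 + 1 = 15686  −1 ⇒ G_3=15685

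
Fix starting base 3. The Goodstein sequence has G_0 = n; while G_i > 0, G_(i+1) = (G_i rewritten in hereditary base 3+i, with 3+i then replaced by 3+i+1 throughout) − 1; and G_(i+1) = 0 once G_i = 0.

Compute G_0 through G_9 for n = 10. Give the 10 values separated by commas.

i=0: 10 = 3^2 + 1 (b=3); 3→4: 4^2 + 1 = 17; 17−1 = 16
i=1: 16 = 4^2 (b=4); 4→5: 5^2 = 25; 25−1 = 24
i=2: 24 = 4·5 + 4 (b=5); 5→6: 4·6 + 4 = 28; 28−1 = 27
i=3: 27 = 4·6 + 3 (b=6); 6→7: 4·7 + 3 = 31; 31−1 = 30
i=4: 30 = 4·7 + 2 (b=7); 7→8: 4·8 + 2 = 34; 34−1 = 33
i=5: 33 = 4·8 + 1 (b=8); 8→9: 4·9 + 1 = 37; 37−1 = 36
i=6: 36 = 4·9 (b=9); 9→10: 4·10 = 40; 40−1 = 39
i=7: 39 = 3·10 + 9 (b=10); 10→11: 3·11 + 9 = 42; 42−1 = 41
i=8: 41 = 3·11 + 8 (b=11); 11→12: 3·12 + 8 = 44; 44−1 = 43

10, 16, 24, 27, 30, 33, 36, 39, 41, 43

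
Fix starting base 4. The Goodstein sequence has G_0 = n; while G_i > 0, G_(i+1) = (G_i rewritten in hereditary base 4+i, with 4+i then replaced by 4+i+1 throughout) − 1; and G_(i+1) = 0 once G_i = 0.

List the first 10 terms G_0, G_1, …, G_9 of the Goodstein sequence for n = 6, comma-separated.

(0) 6|_4 = 4 + 2 ↦ 5 + 2|_5 = 7 ⇒ 6
(1) 6|_5 = 5 + 1 ↦ 6 + 1|_6 = 7 ⇒ 6
(2) 6|_6 = 6 ↦ 7|_7 = 7 ⇒ 6
(3) 6|_7 = 6 ↦ 6|_8 = 6 ⇒ 5
(4) 5|_8 = 5 ↦ 5|_9 = 5 ⇒ 4
(5) 4|_9 = 4 ↦ 4|_10 = 4 ⇒ 3
(6) 3|_10 = 3 ↦ 3|_11 = 3 ⇒ 2
(7) 2|_11 = 2 ↦ 2|_12 = 2 ⇒ 1
(8) 1|_12 = 1 ↦ 1|_13 = 1 ⇒ 0

6, 6, 6, 6, 5, 4, 3, 2, 1, 0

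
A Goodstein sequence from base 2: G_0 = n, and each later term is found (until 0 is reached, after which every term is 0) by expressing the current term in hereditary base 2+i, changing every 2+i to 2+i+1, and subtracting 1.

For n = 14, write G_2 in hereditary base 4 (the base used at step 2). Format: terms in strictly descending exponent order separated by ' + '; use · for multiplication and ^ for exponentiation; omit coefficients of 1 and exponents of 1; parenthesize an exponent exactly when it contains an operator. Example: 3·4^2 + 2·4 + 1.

4^(4 + 1) + 4^4 + 1

base 2: 14 = 2^(2 + 1) + 2^2 + 2; at 3: 3^(3 + 1) + 3^3 + 3 = 111; next = 110
base 3: 110 = 3^(3 + 1) + 3^3 + 2; at 4: 4^(4 + 1) + 4^4 + 2 = 1282; next = 1281
base 4: 1281 = 4^(4 + 1) + 4^4 + 1; at 5: 5^(5 + 1) + 5^5 + 1 = 18751; next = 18750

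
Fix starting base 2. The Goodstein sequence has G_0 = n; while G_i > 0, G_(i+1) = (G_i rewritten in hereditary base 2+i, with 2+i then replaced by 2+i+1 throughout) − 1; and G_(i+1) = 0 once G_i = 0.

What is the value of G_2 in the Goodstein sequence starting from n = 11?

1027

base 2: 11 = 2^(2 + 1) + 2 + 1; at 3: 3^(3 + 1) + 3 + 1 = 85; next = 84
base 3: 84 = 3^(3 + 1) + 3; at 4: 4^(4 + 1) + 4 = 1028; next = 1027
base 4: 1027 = 4^(4 + 1) + 3; at 5: 5^(5 + 1) + 3 = 15628; next = 15627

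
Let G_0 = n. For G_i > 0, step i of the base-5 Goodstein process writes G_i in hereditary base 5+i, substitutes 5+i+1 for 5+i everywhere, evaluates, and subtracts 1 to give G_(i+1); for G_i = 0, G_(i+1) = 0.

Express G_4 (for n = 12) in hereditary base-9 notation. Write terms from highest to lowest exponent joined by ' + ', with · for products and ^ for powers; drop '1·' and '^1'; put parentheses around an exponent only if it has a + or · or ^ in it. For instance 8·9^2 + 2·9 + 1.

9 + 6

step 0: 12 = 2·5 + 2; sub 6 for 5: 2·6 + 2; = 14; G_1 = 14−1 = 13
step 1: 13 = 2·6 + 1; sub 7 for 6: 2·7 + 1; = 15; G_2 = 15−1 = 14
step 2: 14 = 2·7; sub 8 for 7: 2·8; = 16; G_3 = 16−1 = 15
step 3: 15 = 8 + 7; sub 9 for 8: 9 + 7; = 16; G_4 = 16−1 = 15
step 4: 15 = 9 + 6; sub 10 for 9: 10 + 6; = 16; G_5 = 16−1 = 15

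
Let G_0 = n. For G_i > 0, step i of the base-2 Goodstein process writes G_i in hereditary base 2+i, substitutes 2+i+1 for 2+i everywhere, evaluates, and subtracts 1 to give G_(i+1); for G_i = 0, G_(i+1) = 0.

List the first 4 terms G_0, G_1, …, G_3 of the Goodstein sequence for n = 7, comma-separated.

7, 30, 259, 3127

i=0: 7 = 2^2 + 2 + 1 (b=2); 2→3: 3^3 + 3 + 1 = 31; 31−1 = 30
i=1: 30 = 3^3 + 3 (b=3); 3→4: 4^4 + 4 = 260; 260−1 = 259
i=2: 259 = 4^4 + 3 (b=4); 4→5: 5^5 + 3 = 3128; 3128−1 = 3127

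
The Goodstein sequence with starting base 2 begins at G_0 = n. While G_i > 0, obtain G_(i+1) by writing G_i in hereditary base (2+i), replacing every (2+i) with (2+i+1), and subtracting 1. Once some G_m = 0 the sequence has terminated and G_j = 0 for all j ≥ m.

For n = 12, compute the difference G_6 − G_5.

128452957

G_0=12  [base 2] 2^(2 + 1) + 2^2  →[2↦3]→  3^(3 + 1) + 3^3 = 108  −1 ⇒ G_1=107
G_1=107  [base 3] 3^(3 + 1) + 2·3^2 + 2·3 + 2  →[3↦4]→  4^(4 + 1) + 2·4^2 + 2·4 + 2 = 1066  −1 ⇒ G_2=1065
G_2=1065  [base 4] 4^(4 + 1) + 2·4^2 + 2·4 + 1  →[4↦5]→  5^(5 + 1) + 2·5^2 + 2·5 + 1 = 15686  −1 ⇒ G_3=15685
G_3=15685  [base 5] 5^(5 + 1) + 2·5^2 + 2·5  →[5↦6]→  6^(6 + 1) + 2·6^2 + 2·6 = 280020  −1 ⇒ G_4=280019
G_4=280019  [base 6] 6^(6 + 1) + 2·6^2 + 6 + 5  →[6↦7]→  7^(7 + 1) + 2·7^2 + 7 + 5 = 5764911  −1 ⇒ G_5=5764910
G_5=5764910  [base 7] 7^(7 + 1) + 2·7^2 + 7 + 4  →[7↦8]→  8^(8 + 1) + 2·8^2 + 8 + 4 = 134217868  −1 ⇒ G_6=134217867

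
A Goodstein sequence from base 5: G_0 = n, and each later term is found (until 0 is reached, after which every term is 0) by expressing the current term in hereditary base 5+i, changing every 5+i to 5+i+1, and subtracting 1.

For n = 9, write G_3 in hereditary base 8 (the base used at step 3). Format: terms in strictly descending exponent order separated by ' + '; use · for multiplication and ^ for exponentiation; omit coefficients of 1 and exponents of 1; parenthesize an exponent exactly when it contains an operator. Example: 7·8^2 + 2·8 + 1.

[0] 9 ≡ 5 + 4 (base 5). Lift 6: 10. −1: 9.
[1] 9 ≡ 6 + 3 (base 6). Lift 7: 10. −1: 9.
[2] 9 ≡ 7 + 2 (base 7). Lift 8: 10. −1: 9.
[3] 9 ≡ 8 + 1 (base 8). Lift 9: 10. −1: 9.

8 + 1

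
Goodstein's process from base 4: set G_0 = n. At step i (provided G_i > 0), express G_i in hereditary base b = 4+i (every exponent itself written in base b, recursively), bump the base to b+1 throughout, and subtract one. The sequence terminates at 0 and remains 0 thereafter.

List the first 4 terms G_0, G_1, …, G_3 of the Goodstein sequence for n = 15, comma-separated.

step 0: 15 = 3·4 + 3; sub 5 for 4: 3·5 + 3; = 18; G_1 = 18−1 = 17
step 1: 17 = 3·5 + 2; sub 6 for 5: 3·6 + 2; = 20; G_2 = 20−1 = 19
step 2: 19 = 3·6 + 1; sub 7 for 6: 3·7 + 1; = 22; G_3 = 22−1 = 21

15, 17, 19, 21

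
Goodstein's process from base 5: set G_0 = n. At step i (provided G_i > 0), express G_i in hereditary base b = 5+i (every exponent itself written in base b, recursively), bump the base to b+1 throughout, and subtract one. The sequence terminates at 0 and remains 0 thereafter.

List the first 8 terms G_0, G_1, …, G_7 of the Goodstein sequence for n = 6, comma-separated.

6 —HB5→ 5 + 1 —bump→ 6 + 1 = 7 —(−1)→ 6
6 —HB6→ 6 —bump→ 7 = 7 —(−1)→ 6
6 —HB7→ 6 —bump→ 6 = 6 —(−1)→ 5
5 —HB8→ 5 —bump→ 5 = 5 —(−1)→ 4
4 —HB9→ 4 —bump→ 4 = 4 —(−1)→ 3
3 —HB10→ 3 —bump→ 3 = 3 —(−1)→ 2
2 —HB11→ 2 —bump→ 2 = 2 —(−1)→ 1

6, 6, 6, 5, 4, 3, 2, 1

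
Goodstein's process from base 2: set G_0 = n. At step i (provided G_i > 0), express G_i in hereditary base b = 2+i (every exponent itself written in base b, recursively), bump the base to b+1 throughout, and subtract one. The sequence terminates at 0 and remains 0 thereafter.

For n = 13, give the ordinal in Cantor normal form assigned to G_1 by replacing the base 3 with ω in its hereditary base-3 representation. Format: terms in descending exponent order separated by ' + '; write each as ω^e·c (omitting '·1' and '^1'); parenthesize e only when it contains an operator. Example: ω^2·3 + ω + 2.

ω^(ω + 1) + ω^ω

[0] 13 ≡ 2^(2 + 1) + 2^2 + 1 (base 2). Lift 3: 109. −1: 108.
[1] 108 ≡ 3^(3 + 1) + 3^3 (base 3). Lift 4: 1280. −1: 1279.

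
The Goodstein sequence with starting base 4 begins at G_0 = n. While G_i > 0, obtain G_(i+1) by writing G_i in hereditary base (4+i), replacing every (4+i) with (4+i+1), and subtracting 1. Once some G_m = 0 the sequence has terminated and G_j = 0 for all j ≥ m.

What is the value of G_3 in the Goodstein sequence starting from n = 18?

G_0=18  [base 4] 4^2 + 2  →[4↦5]→  5^2 + 2 = 27  −1 ⇒ G_1=26
G_1=26  [base 5] 5^2 + 1  →[5↦6]→  6^2 + 1 = 37  −1 ⇒ G_2=36
G_2=36  [base 6] 6^2  →[6↦7]→  7^2 = 49  −1 ⇒ G_3=48
G_3=48  [base 7] 6·7 + 6  →[7↦8]→  6·8 + 6 = 54  −1 ⇒ G_4=53

48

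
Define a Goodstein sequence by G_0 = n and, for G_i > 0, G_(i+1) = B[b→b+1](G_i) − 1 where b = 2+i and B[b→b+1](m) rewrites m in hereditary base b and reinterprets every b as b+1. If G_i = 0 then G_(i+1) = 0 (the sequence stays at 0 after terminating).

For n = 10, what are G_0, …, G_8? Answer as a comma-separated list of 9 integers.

10, 83, 1025, 15625, 279935, 4215754, 84073323, 1937434592, 50000555551

i=0: 10 = 2^(2 + 1) + 2 (b=2); 2→3: 3^(3 + 1) + 3 = 84; 84−1 = 83
i=1: 83 = 3^(3 + 1) + 2 (b=3); 3→4: 4^(4 + 1) + 2 = 1026; 1026−1 = 1025
i=2: 1025 = 4^(4 + 1) + 1 (b=4); 4→5: 5^(5 + 1) + 1 = 15626; 15626−1 = 15625
i=3: 15625 = 5^(5 + 1) (b=5); 5→6: 6^(6 + 1) = 279936; 279936−1 = 279935
i=4: 279935 = 5·6^6 + 5·6^5 + 5·6^4 + 5·6^3 + 5·6^2 + 5·6 + 5 (b=6); 6→7: 5·7^7 + 5·7^5 + 5·7^4 + 5·7^3 + 5·7^2 + 5·7 + 5 = 4215755; 4215755−1 = 4215754
i=5: 4215754 = 5·7^7 + 5·7^5 + 5·7^4 + 5·7^3 + 5·7^2 + 5·7 + 4 (b=7); 7→8: 5·8^8 + 5·8^5 + 5·8^4 + 5·8^3 + 5·8^2 + 5·8 + 4 = 84073324; 84073324−1 = 84073323
i=6: 84073323 = 5·8^8 + 5·8^5 + 5·8^4 + 5·8^3 + 5·8^2 + 5·8 + 3 (b=8); 8→9: 5·9^9 + 5·9^5 + 5·9^4 + 5·9^3 + 5·9^2 + 5·9 + 3 = 1937434593; 1937434593−1 = 1937434592
i=7: 1937434592 = 5·9^9 + 5·9^5 + 5·9^4 + 5·9^3 + 5·9^2 + 5·9 + 2 (b=9); 9→10: 5·10^10 + 5·10^5 + 5·10^4 + 5·10^3 + 5·10^2 + 5·10 + 2 = 50000555552; 50000555552−1 = 50000555551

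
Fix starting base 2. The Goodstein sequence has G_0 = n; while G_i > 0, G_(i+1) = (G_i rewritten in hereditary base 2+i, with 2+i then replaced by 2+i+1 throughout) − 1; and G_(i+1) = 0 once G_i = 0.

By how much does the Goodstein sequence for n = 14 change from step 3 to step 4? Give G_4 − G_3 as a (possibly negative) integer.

307841

(0) 14|_2 = 2^(2 + 1) + 2^2 + 2 ↦ 3^(3 + 1) + 3^3 + 3|_3 = 111 ⇒ 110
(1) 110|_3 = 3^(3 + 1) + 3^3 + 2 ↦ 4^(4 + 1) + 4^4 + 2|_4 = 1282 ⇒ 1281
(2) 1281|_4 = 4^(4 + 1) + 4^4 + 1 ↦ 5^(5 + 1) + 5^5 + 1|_5 = 18751 ⇒ 18750
(3) 18750|_5 = 5^(5 + 1) + 5^5 ↦ 6^(6 + 1) + 6^6|_6 = 326592 ⇒ 326591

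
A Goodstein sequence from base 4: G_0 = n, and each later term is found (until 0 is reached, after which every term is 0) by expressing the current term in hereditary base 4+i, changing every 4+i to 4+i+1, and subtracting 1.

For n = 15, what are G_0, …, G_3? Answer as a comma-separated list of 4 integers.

i=0: 15 = 3·4 + 3 (b=4); 4→5: 3·5 + 3 = 18; 18−1 = 17
i=1: 17 = 3·5 + 2 (b=5); 5→6: 3·6 + 2 = 20; 20−1 = 19
i=2: 19 = 3·6 + 1 (b=6); 6→7: 3·7 + 1 = 22; 22−1 = 21

15, 17, 19, 21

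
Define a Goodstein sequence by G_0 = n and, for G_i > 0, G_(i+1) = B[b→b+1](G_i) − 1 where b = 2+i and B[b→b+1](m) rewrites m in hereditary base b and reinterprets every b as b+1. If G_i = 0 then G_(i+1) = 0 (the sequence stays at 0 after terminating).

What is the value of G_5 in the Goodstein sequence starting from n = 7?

G_0 = 7. HB_2(7) = 2^2 + 2 + 1. Bump = 31. G_1 = 30.
G_1 = 30. HB_3(30) = 3^3 + 3. Bump = 260. G_2 = 259.
G_2 = 259. HB_4(259) = 4^4 + 3. Bump = 3128. G_3 = 3127.
G_3 = 3127. HB_5(3127) = 5^5 + 2. Bump = 46658. G_4 = 46657.
G_4 = 46657. HB_6(46657) = 6^6 + 1. Bump = 823544. G_5 = 823543.
G_5 = 823543. HB_7(823543) = 7^7. Bump = 16777216. G_6 = 16777215.

823543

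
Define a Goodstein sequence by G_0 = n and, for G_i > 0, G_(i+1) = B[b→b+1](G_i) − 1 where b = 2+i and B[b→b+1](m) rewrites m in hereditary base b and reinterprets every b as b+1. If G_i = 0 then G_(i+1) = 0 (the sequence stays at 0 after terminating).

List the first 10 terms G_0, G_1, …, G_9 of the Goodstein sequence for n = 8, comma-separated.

8, 80, 553, 6310, 93395, 1647195, 33554571, 774841151, 20000000211, 570623341475

(0) 8|_2 = 2^(2 + 1) ↦ 3^(3 + 1)|_3 = 81 ⇒ 80
(1) 80|_3 = 2·3^3 + 2·3^2 + 2·3 + 2 ↦ 2·4^4 + 2·4^2 + 2·4 + 2|_4 = 554 ⇒ 553
(2) 553|_4 = 2·4^4 + 2·4^2 + 2·4 + 1 ↦ 2·5^5 + 2·5^2 + 2·5 + 1|_5 = 6311 ⇒ 6310
(3) 6310|_5 = 2·5^5 + 2·5^2 + 2·5 ↦ 2·6^6 + 2·6^2 + 2·6|_6 = 93396 ⇒ 93395
(4) 93395|_6 = 2·6^6 + 2·6^2 + 6 + 5 ↦ 2·7^7 + 2·7^2 + 7 + 5|_7 = 1647196 ⇒ 1647195
(5) 1647195|_7 = 2·7^7 + 2·7^2 + 7 + 4 ↦ 2·8^8 + 2·8^2 + 8 + 4|_8 = 33554572 ⇒ 33554571
(6) 33554571|_8 = 2·8^8 + 2·8^2 + 8 + 3 ↦ 2·9^9 + 2·9^2 + 9 + 3|_9 = 774841152 ⇒ 774841151
(7) 774841151|_9 = 2·9^9 + 2·9^2 + 9 + 2 ↦ 2·10^10 + 2·10^2 + 10 + 2|_10 = 20000000212 ⇒ 20000000211
(8) 20000000211|_10 = 2·10^10 + 2·10^2 + 10 + 1 ↦ 2·11^11 + 2·11^2 + 11 + 1|_11 = 570623341476 ⇒ 570623341475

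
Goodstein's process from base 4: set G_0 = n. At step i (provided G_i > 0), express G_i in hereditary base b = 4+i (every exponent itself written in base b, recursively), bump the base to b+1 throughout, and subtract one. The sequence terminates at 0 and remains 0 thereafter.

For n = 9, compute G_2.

i=0: 9 = 2·4 + 1 (b=4); 4→5: 2·5 + 1 = 11; 11−1 = 10
i=1: 10 = 2·5 (b=5); 5→6: 2·6 = 12; 12−1 = 11
i=2: 11 = 6 + 5 (b=6); 6→7: 7 + 5 = 12; 12−1 = 11

11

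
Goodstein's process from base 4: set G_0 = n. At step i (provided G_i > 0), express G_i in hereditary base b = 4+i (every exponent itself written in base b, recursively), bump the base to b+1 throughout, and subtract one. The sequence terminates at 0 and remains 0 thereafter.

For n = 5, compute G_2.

5

i=0: 5 = 4 + 1 (b=4); 4→5: 5 + 1 = 6; 6−1 = 5
i=1: 5 = 5 (b=5); 5→6: 6 = 6; 6−1 = 5
i=2: 5 = 5 (b=6); 6→7: 5 = 5; 5−1 = 4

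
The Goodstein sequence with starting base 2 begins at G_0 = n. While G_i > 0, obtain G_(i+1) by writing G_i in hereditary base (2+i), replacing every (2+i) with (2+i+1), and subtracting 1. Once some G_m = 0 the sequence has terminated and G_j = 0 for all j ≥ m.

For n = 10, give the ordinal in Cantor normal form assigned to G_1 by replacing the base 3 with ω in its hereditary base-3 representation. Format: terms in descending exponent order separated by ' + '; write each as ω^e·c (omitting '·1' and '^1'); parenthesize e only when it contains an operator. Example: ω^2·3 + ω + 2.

step 0: 10 = 2^(2 + 1) + 2; sub 3 for 2: 3^(3 + 1) + 3; = 84; G_1 = 84−1 = 83
step 1: 83 = 3^(3 + 1) + 2; sub 4 for 3: 4^(4 + 1) + 2; = 1026; G_2 = 1026−1 = 1025

ω^(ω + 1) + 2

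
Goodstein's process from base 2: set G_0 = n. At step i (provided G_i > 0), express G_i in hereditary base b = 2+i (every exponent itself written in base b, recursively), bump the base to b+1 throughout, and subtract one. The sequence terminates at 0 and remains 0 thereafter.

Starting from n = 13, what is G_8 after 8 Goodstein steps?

step 0: 13 = 2^(2 + 1) + 2^2 + 1; sub 3 for 2: 3^(3 + 1) + 3^3 + 1; = 109; G_1 = 109−1 = 108
step 1: 108 = 3^(3 + 1) + 3^3; sub 4 for 3: 4^(4 + 1) + 4^4; = 1280; G_2 = 1280−1 = 1279
step 2: 1279 = 4^(4 + 1) + 3·4^3 + 3·4^2 + 3·4 + 3; sub 5 for 4: 5^(5 + 1) + 3·5^3 + 3·5^2 + 3·5 + 3; = 16093; G_3 = 16093−1 = 16092
step 3: 16092 = 5^(5 + 1) + 3·5^3 + 3·5^2 + 3·5 + 2; sub 6 for 5: 6^(6 + 1) + 3·6^3 + 3·6^2 + 3·6 + 2; = 280712; G_4 = 280712−1 = 280711
step 4: 280711 = 6^(6 + 1) + 3·6^3 + 3·6^2 + 3·6 + 1; sub 7 for 6: 7^(7 + 1) + 3·7^3 + 3·7^2 + 3·7 + 1; = 5765999; G_5 = 5765999−1 = 5765998
step 5: 5765998 = 7^(7 + 1) + 3·7^3 + 3·7^2 + 3·7; sub 8 for 7: 8^(8 + 1) + 3·8^3 + 3·8^2 + 3·8; = 134219480; G_6 = 134219480−1 = 134219479
step 6: 134219479 = 8^(8 + 1) + 3·8^3 + 3·8^2 + 2·8 + 7; sub 9 for 8: 9^(9 + 1) + 3·9^3 + 3·9^2 + 2·9 + 7; = 3486786856; G_7 = 3486786856−1 = 3486786855
step 7: 3486786855 = 9^(9 + 1) + 3·9^3 + 3·9^2 + 2·9 + 6; sub 10 for 9: 10^(10 + 1) + 3·10^3 + 3·10^2 + 2·10 + 6; = 100000003326; G_8 = 100000003326−1 = 100000003325
step 8: 100000003325 = 10^(10 + 1) + 3·10^3 + 3·10^2 + 2·10 + 5; sub 11 for 10: 11^(11 + 1) + 3·11^3 + 3·11^2 + 2·11 + 5; = 3138428381104; G_9 = 3138428381104−1 = 3138428381103

100000003325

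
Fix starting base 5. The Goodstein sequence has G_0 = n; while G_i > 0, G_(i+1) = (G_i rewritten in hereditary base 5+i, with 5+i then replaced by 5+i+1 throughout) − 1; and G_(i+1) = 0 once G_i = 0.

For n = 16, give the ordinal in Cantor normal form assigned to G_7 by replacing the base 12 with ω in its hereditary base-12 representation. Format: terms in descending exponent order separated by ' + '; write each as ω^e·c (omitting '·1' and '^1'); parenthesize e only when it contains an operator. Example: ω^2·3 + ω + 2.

i=0: 16 = 3·5 + 1 (b=5); 5→6: 3·6 + 1 = 19; 19−1 = 18
i=1: 18 = 3·6 (b=6); 6→7: 3·7 = 21; 21−1 = 20
i=2: 20 = 2·7 + 6 (b=7); 7→8: 2·8 + 6 = 22; 22−1 = 21
i=3: 21 = 2·8 + 5 (b=8); 8→9: 2·9 + 5 = 23; 23−1 = 22
i=4: 22 = 2·9 + 4 (b=9); 9→10: 2·10 + 4 = 24; 24−1 = 23
i=5: 23 = 2·10 + 3 (b=10); 10→11: 2·11 + 3 = 25; 25−1 = 24
i=6: 24 = 2·11 + 2 (b=11); 11→12: 2·12 + 2 = 26; 26−1 = 25
i=7: 25 = 2·12 + 1 (b=12); 12→13: 2·13 + 1 = 27; 27−1 = 26

ω·2 + 1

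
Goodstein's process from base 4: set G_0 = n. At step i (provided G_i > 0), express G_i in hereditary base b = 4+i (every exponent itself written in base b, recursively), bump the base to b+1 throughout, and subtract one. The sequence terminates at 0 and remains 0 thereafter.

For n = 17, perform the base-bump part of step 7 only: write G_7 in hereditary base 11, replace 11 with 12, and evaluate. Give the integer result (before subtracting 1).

i=0: 17 = 4^2 + 1 (b=4); 4→5: 5^2 + 1 = 26; 26−1 = 25
i=1: 25 = 5^2 (b=5); 5→6: 6^2 = 36; 36−1 = 35
i=2: 35 = 5·6 + 5 (b=6); 6→7: 5·7 + 5 = 40; 40−1 = 39
i=3: 39 = 5·7 + 4 (b=7); 7→8: 5·8 + 4 = 44; 44−1 = 43
i=4: 43 = 5·8 + 3 (b=8); 8→9: 5·9 + 3 = 48; 48−1 = 47
i=5: 47 = 5·9 + 2 (b=9); 9→10: 5·10 + 2 = 52; 52−1 = 51
i=6: 51 = 5·10 + 1 (b=10); 10→11: 5·11 + 1 = 56; 56−1 = 55
i=7: 55 = 5·11 (b=11); 11→12: 5·12 = 60; 60−1 = 59

60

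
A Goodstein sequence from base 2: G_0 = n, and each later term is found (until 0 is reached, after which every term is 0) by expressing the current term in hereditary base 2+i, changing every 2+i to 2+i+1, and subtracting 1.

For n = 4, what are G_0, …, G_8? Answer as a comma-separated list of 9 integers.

base 2: 4 = 2^2; at 3: 3^3 = 27; next = 26
base 3: 26 = 2·3^2 + 2·3 + 2; at 4: 2·4^2 + 2·4 + 2 = 42; next = 41
base 4: 41 = 2·4^2 + 2·4 + 1; at 5: 2·5^2 + 2·5 + 1 = 61; next = 60
base 5: 60 = 2·5^2 + 2·5; at 6: 2·6^2 + 2·6 = 84; next = 83
base 6: 83 = 2·6^2 + 6 + 5; at 7: 2·7^2 + 7 + 5 = 110; next = 109
base 7: 109 = 2·7^2 + 7 + 4; at 8: 2·8^2 + 8 + 4 = 140; next = 139
base 8: 139 = 2·8^2 + 8 + 3; at 9: 2·9^2 + 9 + 3 = 174; next = 173
base 9: 173 = 2·9^2 + 9 + 2; at 10: 2·10^2 + 10 + 2 = 212; next = 211

4, 26, 41, 60, 83, 109, 139, 173, 211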